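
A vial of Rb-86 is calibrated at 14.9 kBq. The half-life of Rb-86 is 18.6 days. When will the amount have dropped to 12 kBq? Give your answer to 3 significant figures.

Fraction remaining = 12/14.9 ≈ 0.80537.
n = log₂(14.9/12) = ln(1.2417)/ln 2 ≈ 0.31228 half-lives.
t = n × t½ = 0.31228 × 18.6 ≈ 5.8084 days.

5.81 days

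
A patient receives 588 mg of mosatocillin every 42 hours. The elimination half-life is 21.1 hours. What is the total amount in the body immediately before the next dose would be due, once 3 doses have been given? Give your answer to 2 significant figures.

190 mg

The 3 doses were given 126, 84, 42 hours ago.
Total = 588·(1/2)^(126/21.1) + 588·(1/2)^(84/21.1) + 588·(1/2)^(42/21.1)
      = 9.3704 + 37.236 + 147.97 ≈ 194.58 mg.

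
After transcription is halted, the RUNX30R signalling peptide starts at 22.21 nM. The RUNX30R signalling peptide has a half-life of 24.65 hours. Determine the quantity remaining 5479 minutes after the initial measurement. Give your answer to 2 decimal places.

Convert the elapsed time: 5479 minutes = 91.3167 hours.
Number of half-lives: n = 91.3167/24.65 ≈ 3.7045.
Remaining = 22.21 × (1/2)^3.7045 = 22.21 × 0.076705 ≈ 1.7036 nM.

1.70 nM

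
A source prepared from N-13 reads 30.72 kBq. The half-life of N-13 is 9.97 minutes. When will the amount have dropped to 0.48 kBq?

0.48/30.72 = 1/64, so 6 half-lives have elapsed.
t = 6 × 9.97 = 59.82 minutes.

59.82 minutes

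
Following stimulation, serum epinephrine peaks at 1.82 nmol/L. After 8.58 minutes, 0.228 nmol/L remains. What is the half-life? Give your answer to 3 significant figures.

2.86 minutes

A/A₀ = 0.228/1.82 ≈ 0.12527.
n = log₂(7.9825) ≈ 2.9968 half-lives elapsed in 8.58 minutes.
t½ = 8.58/2.9968 ≈ 2.863 minutes.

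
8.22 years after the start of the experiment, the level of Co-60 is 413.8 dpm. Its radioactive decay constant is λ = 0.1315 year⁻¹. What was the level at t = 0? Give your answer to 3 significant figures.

t½ = ln 2 / λ = 0.69315 / 0.1315 ≈ 5.2711 years.
Number of half-lives elapsed: n = 8.22/5.2711 ≈ 1.5595.
A₀ = A × 2^n = 413.8 × 2^1.5595 = 413.8 × 2.9474 ≈ 1219.6 dpm.

1220 dpm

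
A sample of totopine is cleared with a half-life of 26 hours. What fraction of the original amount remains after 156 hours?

0.015625

n = 156/26 ≈ 6 half-lives.
Fraction remaining = (1/2)^6 ≈ 0.015625.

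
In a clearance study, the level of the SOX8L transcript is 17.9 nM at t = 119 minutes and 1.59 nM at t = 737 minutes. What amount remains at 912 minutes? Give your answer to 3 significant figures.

0.801 nM

Over Δt = 737 − 119 = 618 minutes, the level fell by a factor of 17.9/1.59 ≈ 11.258.
n = log₂(11.258) ≈ 3.4929 half-lives, so t½ = 618/3.4929 ≈ 176.93 minutes.
From t = 737 to t = 912: 1.59 × (1/2)^((912−737)/176.93) ≈ 0.80104 nM.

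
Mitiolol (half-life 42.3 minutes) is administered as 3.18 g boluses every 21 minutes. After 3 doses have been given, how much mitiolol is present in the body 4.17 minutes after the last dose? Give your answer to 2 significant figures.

The 3 doses were given 46.17, 25.17, 4.17 minutes ago.
Total = 3.18·(1/2)^(46.17/42.3) + 3.18·(1/2)^(25.17/42.3) + 3.18·(1/2)^(4.17/42.3)
      = 1.4923 + 2.1052 + 2.97 ≈ 6.5675 g.

6.6 g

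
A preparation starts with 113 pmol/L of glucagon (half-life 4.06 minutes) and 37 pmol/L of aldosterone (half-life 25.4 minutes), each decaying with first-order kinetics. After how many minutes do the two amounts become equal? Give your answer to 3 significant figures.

Set 113·(1/2)^(t/4.06) = 37·(1/2)^(t/25.4).
Taking log₂: log₂(113/37) = t·(1/4.06 − 1/25.4).
log₂(3.0541) = 1.6107; 1/4.06 − 1/25.4 = 0.20694.
t = 1.6107 / 0.20694 ≈ 7.7837 minutes.

7.78 minutes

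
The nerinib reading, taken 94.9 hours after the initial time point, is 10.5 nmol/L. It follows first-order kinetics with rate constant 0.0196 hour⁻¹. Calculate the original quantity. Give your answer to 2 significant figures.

t½ = ln 2 / λ = 0.69315 / 0.0196 ≈ 35.365 hours.
Number of half-lives elapsed: n = 94.9/35.365 ≈ 2.6835.
A₀ = A × 2^n = 10.5 × 2^2.6835 = 10.5 × 6.424 ≈ 67.452 nmol/L.

67 nmol/L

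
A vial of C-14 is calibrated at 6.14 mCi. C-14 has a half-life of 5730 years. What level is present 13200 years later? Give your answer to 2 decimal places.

1.24 mCi

Number of half-lives: n = 13200/5730 ≈ 2.3037.
Remaining = 6.14 × (1/2)^2.3037 = 6.14 × 0.20255 ≈ 1.2436 mCi.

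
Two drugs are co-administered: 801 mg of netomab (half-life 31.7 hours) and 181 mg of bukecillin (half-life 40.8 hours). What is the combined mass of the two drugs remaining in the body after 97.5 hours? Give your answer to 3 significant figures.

130 mg

netomab: 801 × (1/2)^(97.5/31.7) = 801 × (1/2)^3.0757 ≈ 95.006 mg.
bukecillin: 181 × (1/2)^(97.5/40.8) = 181 × (1/2)^2.3897 ≈ 34.539 mg.
Total = 95.006 + 34.539 ≈ 129.54 mg.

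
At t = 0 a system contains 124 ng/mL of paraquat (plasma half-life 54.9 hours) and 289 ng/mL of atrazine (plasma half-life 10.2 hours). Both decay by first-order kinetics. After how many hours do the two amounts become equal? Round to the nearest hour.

Set 124·(1/2)^(t/54.9) = 289·(1/2)^(t/10.2).
Taking log₂: log₂(124/289) = t·(1/54.9 − 1/10.2).
log₂(0.42907) = -1.2207; 1/54.9 − 1/10.2 = -0.079824.
t = -1.2207 / -0.079824 ≈ 15.293 hours.

15 hours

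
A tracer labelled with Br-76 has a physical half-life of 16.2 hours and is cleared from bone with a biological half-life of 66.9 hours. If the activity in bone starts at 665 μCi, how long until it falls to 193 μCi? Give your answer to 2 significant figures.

1/t_eff = 1/t_phys + 1/t_biol = 1/16.2 + 1/66.9 = 0.076676 per hour.
t_eff = 16.2 × 66.9 / (16.2 + 66.9) ≈ 13.042 hours.
n = log₂(665/193) ≈ 1.7848; t = 1.7848 × 13.042 ≈ 23.277 hours.

23 hours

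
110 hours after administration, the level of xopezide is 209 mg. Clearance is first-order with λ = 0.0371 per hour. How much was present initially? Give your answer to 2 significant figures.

t½ = ln 2 / λ = 0.69315 / 0.0371 ≈ 18.683 hours.
Number of half-lives elapsed: n = 110/18.683 ≈ 5.8876.
A₀ = A × 2^n = 209 × 2^5.8876 = 209 × 59.205 ≈ 12374 mg.

12000 mg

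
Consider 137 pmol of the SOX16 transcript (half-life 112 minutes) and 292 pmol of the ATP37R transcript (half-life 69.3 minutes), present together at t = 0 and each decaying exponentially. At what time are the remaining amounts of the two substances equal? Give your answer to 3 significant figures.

198 minutes

Set 137·(1/2)^(t/112) = 292·(1/2)^(t/69.3).
Taking log₂: log₂(137/292) = t·(1/112 − 1/69.3).
log₂(0.46918) = -1.0918; 1/112 − 1/69.3 = -0.0055014.
t = -1.0918 / -0.0055014 ≈ 198.46 minutes.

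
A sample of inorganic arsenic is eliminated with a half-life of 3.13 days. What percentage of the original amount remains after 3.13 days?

n = 3.13/3.13 ≈ 1 half-life.
Fraction remaining = (1/2)^1 ≈ 0.5, i.e. 50%.

50%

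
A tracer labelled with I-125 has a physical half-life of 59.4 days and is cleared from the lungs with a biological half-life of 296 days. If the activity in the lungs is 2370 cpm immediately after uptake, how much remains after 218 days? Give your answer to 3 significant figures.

1/t_eff = 1/t_phys + 1/t_biol = 1/59.4 + 1/296 = 0.020213 per day.
t_eff = 59.4 × 296 / (59.4 + 296) ≈ 49.472 days.
Remaining = 2370 × (1/2)^(218/49.472) = 2370 × (1/2)^4.4065 ≈ 111.75 cpm.

112 cpm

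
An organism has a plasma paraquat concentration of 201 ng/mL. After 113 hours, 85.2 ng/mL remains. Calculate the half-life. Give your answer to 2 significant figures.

A/A₀ = 85.2/201 ≈ 0.42388.
n = log₂(2.3592) ≈ 1.2383 half-lives elapsed in 113 hours.
t½ = 113/1.2383 ≈ 91.256 hours.

91 hours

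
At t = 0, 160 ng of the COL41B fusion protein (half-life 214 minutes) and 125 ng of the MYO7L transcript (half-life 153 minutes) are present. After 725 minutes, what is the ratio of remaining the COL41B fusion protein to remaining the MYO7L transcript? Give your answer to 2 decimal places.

COL41B fusion protein: 160 × (1/2)^(725/214) = 160 × (1/2)^3.3879 ≈ 15.285 ng.
MYO7L transcript: 125 × (1/2)^(725/153) = 125 × (1/2)^4.7386 ≈ 4.6823 ng.
Ratio ≈ 15.285 / 4.6823 ≈ 3.2645.

3.26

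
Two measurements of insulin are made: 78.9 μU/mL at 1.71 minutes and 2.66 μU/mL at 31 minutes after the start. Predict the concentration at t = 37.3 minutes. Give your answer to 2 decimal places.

1.28 μU/mL

Over Δt = 31 − 1.71 = 29.29 minutes, the level fell by a factor of 78.9/2.66 ≈ 29.662.
n = log₂(29.662) ≈ 4.8905 half-lives, so t½ = 29.29/4.8905 ≈ 5.9891 minutes.
From t = 31 to t = 37.3: 2.66 × (1/2)^((37.3−31)/5.9891) ≈ 1.283 μU/mL.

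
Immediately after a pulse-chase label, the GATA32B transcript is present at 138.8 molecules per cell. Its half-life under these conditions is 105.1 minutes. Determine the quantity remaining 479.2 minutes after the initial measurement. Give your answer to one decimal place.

Number of half-lives: n = 479.2/105.1 ≈ 4.5595.
Remaining = 138.8 × (1/2)^4.5595 = 138.8 × 0.04241 ≈ 5.8864 molecules per cell.

5.9 molecules per cell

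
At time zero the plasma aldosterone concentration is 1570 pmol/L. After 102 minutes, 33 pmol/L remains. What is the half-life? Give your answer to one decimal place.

A/A₀ = 33/1570 ≈ 0.021019.
n = log₂(47.576) ≈ 5.5722 half-lives elapsed in 102 minutes.
t½ = 102/5.5722 ≈ 18.305 minutes.

18.3 minutes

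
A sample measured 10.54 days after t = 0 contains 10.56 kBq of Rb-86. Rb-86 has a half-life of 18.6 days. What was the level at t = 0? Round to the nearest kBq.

16 kBq

Number of half-lives elapsed: n = 10.54/18.6 ≈ 0.56667.
A₀ = A × 2^n = 10.56 × 2^0.56667 = 10.56 × 1.4811 ≈ 15.64 kBq.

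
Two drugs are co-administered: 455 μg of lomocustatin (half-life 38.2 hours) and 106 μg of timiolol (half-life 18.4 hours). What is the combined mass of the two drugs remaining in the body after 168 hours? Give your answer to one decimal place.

lomocustatin: 455 × (1/2)^(168/38.2) = 455 × (1/2)^4.3979 ≈ 21.583 μg.
timiolol: 106 × (1/2)^(168/18.4) = 106 × (1/2)^9.1304 ≈ 0.18913 μg.
Total = 21.583 + 0.18913 ≈ 21.772 μg.

21.8 μg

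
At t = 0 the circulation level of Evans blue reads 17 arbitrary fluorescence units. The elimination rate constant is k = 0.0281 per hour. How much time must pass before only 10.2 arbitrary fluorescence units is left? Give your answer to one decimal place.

18.2 hours

t½ = ln 2 / k = 0.69315 / 0.0281 ≈ 24.667 hours.
Fraction remaining = 10.2/17 ≈ 0.6.
n = log₂(17/10.2) = ln(1.6667)/ln 2 ≈ 0.73697 half-lives.
t = n × t½ = 0.73697 × 24.667 ≈ 18.179 hours.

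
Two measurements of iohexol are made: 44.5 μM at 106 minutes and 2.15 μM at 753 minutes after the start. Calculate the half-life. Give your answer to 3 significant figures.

148 minutes

Over Δt = 753 − 106 = 647 minutes, the level fell by a factor of 44.5/2.15 ≈ 20.698.
n = log₂(20.698) ≈ 4.3714 half-lives, so t½ = 647/4.3714 ≈ 148.01 minutes.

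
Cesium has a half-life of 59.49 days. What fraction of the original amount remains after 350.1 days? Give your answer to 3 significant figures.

0.0169

n = 350.1/59.49 ≈ 5.885 half-lives.
Fraction remaining = (1/2)^5.885 ≈ 0.016921.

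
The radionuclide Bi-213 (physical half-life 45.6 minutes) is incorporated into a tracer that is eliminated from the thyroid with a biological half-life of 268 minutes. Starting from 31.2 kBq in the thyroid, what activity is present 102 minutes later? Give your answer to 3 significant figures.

5.08 kBq

1/t_eff = 1/t_phys + 1/t_biol = 1/45.6 + 1/268 = 0.025661 per minute.
t_eff = 45.6 × 268 / (45.6 + 268) ≈ 38.969 minutes.
Remaining = 31.2 × (1/2)^(102/38.969) = 31.2 × (1/2)^2.6174 ≈ 5.0843 kBq.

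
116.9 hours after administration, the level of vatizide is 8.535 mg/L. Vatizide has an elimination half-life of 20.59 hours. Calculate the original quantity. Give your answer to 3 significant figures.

Number of half-lives elapsed: n = 116.9/20.59 ≈ 5.6775.
A₀ = A × 2^n = 8.535 × 2^5.6775 = 8.535 × 51.18 ≈ 436.82 mg/L.

437 mg/L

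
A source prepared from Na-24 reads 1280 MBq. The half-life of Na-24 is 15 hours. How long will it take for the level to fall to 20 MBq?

20/1280 = 1/64, so 6 half-lives have elapsed.
t = 6 × 15 = 90 hours.

90 hours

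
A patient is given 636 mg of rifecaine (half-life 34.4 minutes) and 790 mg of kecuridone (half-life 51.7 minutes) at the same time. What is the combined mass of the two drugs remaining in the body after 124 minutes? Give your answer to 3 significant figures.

rifecaine: 636 × (1/2)^(124/34.4) = 636 × (1/2)^3.6047 ≈ 52.282 mg.
kecuridone: 790 × (1/2)^(124/51.7) = 790 × (1/2)^2.3985 ≈ 149.84 mg.
Total = 52.282 + 149.84 ≈ 202.12 mg.

202 mg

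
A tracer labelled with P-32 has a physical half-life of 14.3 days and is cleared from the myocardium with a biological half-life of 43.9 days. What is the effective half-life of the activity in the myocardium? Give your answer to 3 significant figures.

1/t_eff = 1/t_phys + 1/t_biol = 1/14.3 + 1/43.9 = 0.092709 per day.
t_eff = 14.3 × 43.9 / (14.3 + 43.9) ≈ 10.786 days.

10.8 days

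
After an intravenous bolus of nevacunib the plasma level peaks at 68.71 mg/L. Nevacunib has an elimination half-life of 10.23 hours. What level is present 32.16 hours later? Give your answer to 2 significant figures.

Number of half-lives: n = 32.16/10.23 ≈ 3.1437.
Remaining = 68.71 × (1/2)^3.1437 = 68.71 × 0.11315 ≈ 7.7745 mg/L.

7.8 mg/L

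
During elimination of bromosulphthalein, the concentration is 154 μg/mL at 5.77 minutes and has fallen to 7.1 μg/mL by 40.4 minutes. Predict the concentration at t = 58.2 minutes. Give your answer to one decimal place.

Over Δt = 40.4 − 5.77 = 34.63 minutes, the level fell by a factor of 154/7.1 ≈ 21.69.
n = log₂(21.69) ≈ 4.439 half-lives, so t½ = 34.63/4.439 ≈ 7.8014 minutes.
From t = 40.4 to t = 58.2: 7.1 × (1/2)^((58.2−40.4)/7.8014) ≈ 1.4602 μg/mL.

1.5 μg/mL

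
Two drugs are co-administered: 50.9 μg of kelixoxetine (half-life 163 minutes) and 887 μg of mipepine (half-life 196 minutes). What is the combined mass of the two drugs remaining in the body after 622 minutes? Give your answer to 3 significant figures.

102 μg

kelixoxetine: 50.9 × (1/2)^(622/163) = 50.9 × (1/2)^3.816 ≈ 3.6141 μg.
mipepine: 887 × (1/2)^(622/196) = 887 × (1/2)^3.1735 ≈ 98.314 μg.
Total = 3.6141 + 98.314 ≈ 101.93 μg.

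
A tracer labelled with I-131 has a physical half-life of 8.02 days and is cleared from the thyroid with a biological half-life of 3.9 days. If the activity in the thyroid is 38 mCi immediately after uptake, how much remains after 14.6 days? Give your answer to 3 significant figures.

0.803 mCi

1/t_eff = 1/t_phys + 1/t_biol = 1/8.02 + 1/3.9 = 0.3811 per day.
t_eff = 8.02 × 3.9 / (8.02 + 3.9) ≈ 2.624 days.
Remaining = 38 × (1/2)^(14.6/2.624) = 38 × (1/2)^5.564 ≈ 0.80323 mCi.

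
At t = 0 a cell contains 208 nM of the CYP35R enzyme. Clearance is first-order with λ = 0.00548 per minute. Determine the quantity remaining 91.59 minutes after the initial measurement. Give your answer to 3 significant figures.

t½ = ln 2 / λ = 0.69315 / 0.00548 ≈ 126.49 minutes.
Number of half-lives: n = 91.59/126.49 ≈ 0.72411.
Remaining = 208 × (1/2)^0.72411 = 208 × 0.60537 ≈ 125.92 nM.

126 nM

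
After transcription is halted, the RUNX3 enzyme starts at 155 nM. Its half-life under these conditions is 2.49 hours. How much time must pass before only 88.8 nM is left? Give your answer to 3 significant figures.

Fraction remaining = 88.8/155 ≈ 0.5729.
n = log₂(155/88.8) = ln(1.7455)/ln 2 ≈ 0.80364 half-lives.
t = n × t½ = 0.80364 × 2.49 ≈ 2.0011 hours.

2.00 hours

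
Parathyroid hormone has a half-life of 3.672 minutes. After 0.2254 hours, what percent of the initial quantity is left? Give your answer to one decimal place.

0.2254 hours = 13.524 minutes.
n = 13.524/3.672 ≈ 3.683 half-lives.
Fraction remaining = (1/2)^3.683 ≈ 0.077858, i.e. 7.7858%.

7.8%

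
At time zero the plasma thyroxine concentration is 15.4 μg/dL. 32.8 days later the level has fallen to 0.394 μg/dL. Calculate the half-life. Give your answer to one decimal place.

A/A₀ = 0.394/15.4 ≈ 0.025584.
n = log₂(39.086) ≈ 5.2886 half-lives elapsed in 32.8 days.
t½ = 32.8/5.2886 ≈ 6.202 days.

6.2 days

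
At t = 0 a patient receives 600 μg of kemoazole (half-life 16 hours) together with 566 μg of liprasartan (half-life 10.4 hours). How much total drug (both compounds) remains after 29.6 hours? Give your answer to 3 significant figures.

245 μg

kemoazole: 600 × (1/2)^(29.6/16) = 600 × (1/2)^1.85 ≈ 166.44 μg.
liprasartan: 566 × (1/2)^(29.6/10.4) = 566 × (1/2)^2.8462 ≈ 78.712 μg.
Total = 166.44 + 78.712 ≈ 245.15 μg.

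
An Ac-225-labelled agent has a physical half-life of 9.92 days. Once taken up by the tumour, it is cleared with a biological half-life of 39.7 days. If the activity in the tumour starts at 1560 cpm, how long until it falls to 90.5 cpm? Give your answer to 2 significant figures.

33 days

1/t_eff = 1/t_phys + 1/t_biol = 1/9.92 + 1/39.7 = 0.126 per day.
t_eff = 9.92 × 39.7 / (9.92 + 39.7) ≈ 7.9368 days.
n = log₂(1560/90.5) ≈ 4.1075; t = 4.1075 × 7.9368 ≈ 32.6 days.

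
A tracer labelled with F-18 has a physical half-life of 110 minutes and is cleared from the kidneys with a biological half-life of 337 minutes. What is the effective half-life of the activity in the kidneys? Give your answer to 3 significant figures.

82.9 minutes

1/t_eff = 1/t_phys + 1/t_biol = 1/110 + 1/337 = 0.012058 per minute.
t_eff = 110 × 337 / (110 + 337) ≈ 82.931 minutes.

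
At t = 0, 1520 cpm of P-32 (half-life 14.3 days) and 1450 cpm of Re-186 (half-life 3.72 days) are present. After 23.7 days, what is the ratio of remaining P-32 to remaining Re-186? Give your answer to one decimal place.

P-32: 1520 × (1/2)^(23.7/14.3) = 1520 × (1/2)^1.6573 ≈ 481.87 cpm.
Re-186: 1450 × (1/2)^(23.7/3.72) = 1450 × (1/2)^6.371 ≈ 17.519 cpm.
Ratio ≈ 481.87 / 17.519 ≈ 27.505.

27.5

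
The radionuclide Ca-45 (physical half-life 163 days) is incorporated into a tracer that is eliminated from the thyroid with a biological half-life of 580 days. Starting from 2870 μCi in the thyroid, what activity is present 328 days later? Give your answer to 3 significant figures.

1/t_eff = 1/t_phys + 1/t_biol = 1/163 + 1/580 = 0.0078591 per day.
t_eff = 163 × 580 / (163 + 580) ≈ 127.24 days.
Remaining = 2870 × (1/2)^(328/127.24) = 2870 × (1/2)^2.5778 ≈ 480.72 μCi.

481 μCi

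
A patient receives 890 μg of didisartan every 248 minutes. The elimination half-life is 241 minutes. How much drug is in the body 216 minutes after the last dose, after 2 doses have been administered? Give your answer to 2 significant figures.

710 μg

The 2 doses were given 464, 216 minutes ago.
Total = 890·(1/2)^(464/241) + 890·(1/2)^(216/241)
      = 234.32 + 478.18 ≈ 712.5 μg.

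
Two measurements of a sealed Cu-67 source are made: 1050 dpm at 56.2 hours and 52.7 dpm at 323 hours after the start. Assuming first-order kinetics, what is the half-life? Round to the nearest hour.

Over Δt = 323 − 56.2 = 266.8 hours, the level fell by a factor of 1050/52.7 ≈ 19.924.
n = log₂(19.924) ≈ 4.3164 half-lives, so t½ = 266.8/4.3164 ≈ 61.81 hours.

62 hours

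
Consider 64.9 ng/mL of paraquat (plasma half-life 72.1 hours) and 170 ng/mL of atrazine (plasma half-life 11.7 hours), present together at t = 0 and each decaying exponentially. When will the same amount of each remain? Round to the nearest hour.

Set 64.9·(1/2)^(t/72.1) = 170·(1/2)^(t/11.7).
Taking log₂: log₂(64.9/170) = t·(1/72.1 − 1/11.7).
log₂(0.38176) = -1.3892; 1/72.1 − 1/11.7 = -0.0716.
t = -1.3892 / -0.0716 ≈ 19.403 hours.

19 hours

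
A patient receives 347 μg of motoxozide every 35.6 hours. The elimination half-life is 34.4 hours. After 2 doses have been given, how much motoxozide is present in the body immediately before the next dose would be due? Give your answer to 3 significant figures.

The 2 doses were given 71.2, 35.6 hours ago.
Total = 347·(1/2)^(71.2/34.4) + 347·(1/2)^(35.6/34.4)
      = 82.655 + 169.36 ≈ 252.01 μg.

252 μg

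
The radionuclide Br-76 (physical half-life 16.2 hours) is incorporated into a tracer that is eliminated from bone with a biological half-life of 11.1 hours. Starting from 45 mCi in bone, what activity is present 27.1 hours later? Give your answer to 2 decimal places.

1/t_eff = 1/t_phys + 1/t_biol = 1/16.2 + 1/11.1 = 0.15182 per hour.
t_eff = 16.2 × 11.1 / (16.2 + 11.1) ≈ 6.5868 hours.
Remaining = 45 × (1/2)^(27.1/6.5868) = 45 × (1/2)^4.1143 ≈ 2.5983 mCi.

2.60 mCi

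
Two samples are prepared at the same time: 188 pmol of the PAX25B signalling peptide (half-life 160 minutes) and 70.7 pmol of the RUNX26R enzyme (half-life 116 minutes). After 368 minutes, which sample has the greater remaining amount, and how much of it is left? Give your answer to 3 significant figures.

PAX25B signalling peptide, 38.2 pmol

PAX25B signalling peptide: 188 × (1/2)^2.3 ≈ 38.176 pmol.
RUNX26R enzyme: 70.7 × (1/2)^3.1724 ≈ 7.842 pmol.
PAX25B signalling peptide has more remaining, at ≈ 38.176 pmol.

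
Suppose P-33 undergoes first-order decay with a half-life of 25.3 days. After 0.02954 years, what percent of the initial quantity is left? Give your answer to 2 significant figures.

0.02954 years = 10.7821 days.
n = 10.7821/25.3 ≈ 0.42617 half-lives.
Fraction remaining = (1/2)^0.42617 ≈ 0.74423, i.e. 74.423%.

74%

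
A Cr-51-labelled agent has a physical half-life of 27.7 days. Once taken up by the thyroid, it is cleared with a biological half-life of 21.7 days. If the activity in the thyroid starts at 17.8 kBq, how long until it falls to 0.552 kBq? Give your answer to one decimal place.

1/t_eff = 1/t_phys + 1/t_biol = 1/27.7 + 1/21.7 = 0.082184 per day.
t_eff = 27.7 × 21.7 / (27.7 + 21.7) ≈ 12.168 days.
n = log₂(17.8/0.552) ≈ 5.0111; t = 5.0111 × 12.168 ≈ 60.974 days.

61.0 days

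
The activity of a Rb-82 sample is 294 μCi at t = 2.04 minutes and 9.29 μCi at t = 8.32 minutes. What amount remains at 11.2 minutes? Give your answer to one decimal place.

Over Δt = 8.32 − 2.04 = 6.28 minutes, the level fell by a factor of 294/9.29 ≈ 31.647.
n = log₂(31.647) ≈ 4.984 half-lives, so t½ = 6.28/4.984 ≈ 1.26 minutes.
From t = 8.32 to t = 11.2: 9.29 × (1/2)^((11.2−8.32)/1.26) ≈ 1.9053 μCi.

1.9 μCi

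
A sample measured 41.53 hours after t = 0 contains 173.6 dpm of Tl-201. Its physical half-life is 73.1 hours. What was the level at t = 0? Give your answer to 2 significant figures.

Number of half-lives elapsed: n = 41.53/73.1 ≈ 0.56813.
A₀ = A × 2^n = 173.6 × 2^0.56813 = 173.6 × 1.4826 ≈ 257.38 dpm.

260 dpm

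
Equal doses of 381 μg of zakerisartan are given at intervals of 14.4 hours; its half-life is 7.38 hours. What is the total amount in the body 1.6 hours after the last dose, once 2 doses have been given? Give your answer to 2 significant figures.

The 2 doses were given 16, 1.6 hours ago.
Total = 381·(1/2)^(16/7.38) + 381·(1/2)^(1.6/7.38)
      = 84.778 + 327.84 ≈ 412.62 μg.

410 μg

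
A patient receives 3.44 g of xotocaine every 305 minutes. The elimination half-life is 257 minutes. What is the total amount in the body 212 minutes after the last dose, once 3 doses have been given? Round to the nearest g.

The 3 doses were given 822, 517, 212 minutes ago.
Total = 3.44·(1/2)^(822/257) + 3.44·(1/2)^(517/257) + 3.44·(1/2)^(212/257)
      = 0.37474 + 0.85307 + 1.9419 ≈ 3.1698 g.

3 g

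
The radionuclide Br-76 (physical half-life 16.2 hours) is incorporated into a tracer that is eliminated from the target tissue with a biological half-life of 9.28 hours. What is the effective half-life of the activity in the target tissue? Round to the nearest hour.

1/t_eff = 1/t_phys + 1/t_biol = 1/16.2 + 1/9.28 = 0.16949 per hour.
t_eff = 16.2 × 9.28 / (16.2 + 9.28) ≈ 5.9002 hours.

6 hours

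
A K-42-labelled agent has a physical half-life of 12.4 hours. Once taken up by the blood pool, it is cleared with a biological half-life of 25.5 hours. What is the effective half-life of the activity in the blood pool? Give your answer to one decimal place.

8.3 hours

1/t_eff = 1/t_phys + 1/t_biol = 1/12.4 + 1/25.5 = 0.11986 per hour.
t_eff = 12.4 × 25.5 / (12.4 + 25.5) ≈ 8.343 hours.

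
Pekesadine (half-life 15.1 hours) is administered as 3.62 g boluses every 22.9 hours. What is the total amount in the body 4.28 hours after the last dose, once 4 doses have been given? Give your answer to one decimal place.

4.5 g

The 4 doses were given 72.98, 50.08, 27.18, 4.28 hours ago.
Total = 3.62·(1/2)^(72.98/15.1) + 3.62·(1/2)^(50.08/15.1) + 3.62·(1/2)^(27.18/15.1) + 3.62·(1/2)^(4.28/15.1)
      = 0.127 + 0.36335 + 1.0396 + 2.9743 ≈ 4.5042 g.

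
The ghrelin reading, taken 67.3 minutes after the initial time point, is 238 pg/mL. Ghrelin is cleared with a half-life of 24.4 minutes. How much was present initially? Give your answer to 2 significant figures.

Number of half-lives elapsed: n = 67.3/24.4 ≈ 2.7582.
A₀ = A × 2^n = 238 × 2^2.7582 = 238 × 6.7655 ≈ 1610.2 pg/mL.

1600 pg/mL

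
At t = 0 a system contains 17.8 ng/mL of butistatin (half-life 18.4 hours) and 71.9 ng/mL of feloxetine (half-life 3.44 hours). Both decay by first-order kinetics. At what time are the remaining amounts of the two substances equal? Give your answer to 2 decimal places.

Set 17.8·(1/2)^(t/18.4) = 71.9·(1/2)^(t/3.44).
Taking log₂: log₂(17.8/71.9) = t·(1/18.4 − 1/3.44).
log₂(0.24757) = -2.0141; 1/18.4 − 1/3.44 = -0.23635.
t = -2.0141 / -0.23635 ≈ 8.5218 hours.

8.52 hours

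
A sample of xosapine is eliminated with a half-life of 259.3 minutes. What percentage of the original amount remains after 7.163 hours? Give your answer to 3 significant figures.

31.7%

7.163 hours = 429.78 minutes.
n = 429.78/259.3 ≈ 1.6575 half-lives.
Fraction remaining = (1/2)^1.6575 ≈ 0.317, i.e. 31.7%.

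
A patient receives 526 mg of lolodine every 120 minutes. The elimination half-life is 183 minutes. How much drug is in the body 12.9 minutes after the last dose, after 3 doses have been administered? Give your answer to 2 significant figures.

1000 mg

The 3 doses were given 252.9, 132.9, 12.9 minutes ago.
Total = 526·(1/2)^(252.9/183) + 526·(1/2)^(132.9/183) + 526·(1/2)^(12.9/183)
      = 201.82 + 317.96 + 500.92 ≈ 1020.7 mg.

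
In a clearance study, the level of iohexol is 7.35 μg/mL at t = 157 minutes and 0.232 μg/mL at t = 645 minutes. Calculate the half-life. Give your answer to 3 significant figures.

Over Δt = 645 − 157 = 488 minutes, the level fell by a factor of 7.35/0.232 ≈ 31.681.
n = log₂(31.681) ≈ 4.9855 half-lives, so t½ = 488/4.9855 ≈ 97.883 minutes.

97.9 minutes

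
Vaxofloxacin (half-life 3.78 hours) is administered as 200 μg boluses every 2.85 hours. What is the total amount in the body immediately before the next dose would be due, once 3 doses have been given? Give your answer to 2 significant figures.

The 3 doses were given 8.55, 5.7, 2.85 hours ago.
Total = 200·(1/2)^(8.55/3.78) + 200·(1/2)^(5.7/3.78) + 200·(1/2)^(2.85/3.78)
      = 41.699 + 70.323 + 118.59 ≈ 230.62 μg.

230 μg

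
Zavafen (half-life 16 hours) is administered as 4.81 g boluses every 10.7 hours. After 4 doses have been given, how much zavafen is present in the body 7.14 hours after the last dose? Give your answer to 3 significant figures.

8.03 g

The 4 doses were given 39.24, 28.54, 17.84, 7.14 hours ago.
Total = 4.81·(1/2)^(39.24/16) + 4.81·(1/2)^(28.54/16) + 4.81·(1/2)^(17.84/16) + 4.81·(1/2)^(7.14/16)
      = 0.87876 + 1.397 + 2.2207 + 3.5303 ≈ 8.0267 g.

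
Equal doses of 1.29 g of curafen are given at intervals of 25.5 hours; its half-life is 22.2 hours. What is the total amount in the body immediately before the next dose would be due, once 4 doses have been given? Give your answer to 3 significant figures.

1.02 g

The 4 doses were given 102, 76.5, 51, 25.5 hours ago.
Total = 1.29·(1/2)^(102/22.2) + 1.29·(1/2)^(76.5/22.2) + 1.29·(1/2)^(51/22.2) + 1.29·(1/2)^(25.5/22.2)
      = 0.053392 + 0.11837 + 0.26244 + 0.58185 ≈ 1.0161 g.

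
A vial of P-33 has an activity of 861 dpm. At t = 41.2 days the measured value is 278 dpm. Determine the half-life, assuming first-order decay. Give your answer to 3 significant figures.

25.3 days

A/A₀ = 278/861 ≈ 0.32288.
n = log₂(3.0971) ≈ 1.6309 half-lives elapsed in 41.2 days.
t½ = 41.2/1.6309 ≈ 25.262 days.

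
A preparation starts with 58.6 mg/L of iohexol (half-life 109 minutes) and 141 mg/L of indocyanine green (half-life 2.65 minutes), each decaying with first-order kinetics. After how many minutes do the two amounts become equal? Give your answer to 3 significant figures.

Set 58.6·(1/2)^(t/109) = 141·(1/2)^(t/2.65).
Taking log₂: log₂(58.6/141) = t·(1/109 − 1/2.65).
log₂(0.4156) = -1.2667; 1/109 − 1/2.65 = -0.36818.
t = -1.2667 / -0.36818 ≈ 3.4405 minutes.

3.44 minutes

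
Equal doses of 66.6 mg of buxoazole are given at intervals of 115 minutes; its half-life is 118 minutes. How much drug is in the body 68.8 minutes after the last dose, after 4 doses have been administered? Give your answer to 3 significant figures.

84.5 mg

The 4 doses were given 413.8, 298.8, 183.8, 68.8 minutes ago.
Total = 66.6·(1/2)^(413.8/118) + 66.6·(1/2)^(298.8/118) + 66.6·(1/2)^(183.8/118) + 66.6·(1/2)^(68.8/118)
      = 5.8591 + 11.513 + 22.625 + 44.459 ≈ 84.456 mg.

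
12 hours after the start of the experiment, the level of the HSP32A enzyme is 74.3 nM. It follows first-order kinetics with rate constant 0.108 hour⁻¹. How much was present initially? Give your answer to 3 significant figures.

272 nM

t½ = ln 2 / λ = 0.69315 / 0.108 ≈ 6.418 hours.
Number of half-lives elapsed: n = 12/6.418 ≈ 1.8697.
A₀ = A × 2^n = 74.3 × 2^1.8697 = 74.3 × 3.6546 ≈ 271.54 nM.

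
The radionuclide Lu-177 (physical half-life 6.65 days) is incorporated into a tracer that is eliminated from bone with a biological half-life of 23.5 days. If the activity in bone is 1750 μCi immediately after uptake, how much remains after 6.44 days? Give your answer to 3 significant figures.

1/t_eff = 1/t_phys + 1/t_biol = 1/6.65 + 1/23.5 = 0.19293 per day.
t_eff = 6.65 × 23.5 / (6.65 + 23.5) ≈ 5.1833 days.
Remaining = 1750 × (1/2)^(6.44/5.1833) = 1750 × (1/2)^1.2425 ≈ 739.64 μCi.

740 μCi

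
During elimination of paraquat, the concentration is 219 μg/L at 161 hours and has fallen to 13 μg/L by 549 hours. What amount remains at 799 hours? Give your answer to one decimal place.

Over Δt = 549 − 161 = 388 hours, the level fell by a factor of 219/13 ≈ 16.846.
n = log₂(16.846) ≈ 4.0743 half-lives, so t½ = 388/4.0743 ≈ 95.23 hours.
From t = 549 to t = 799: 13 × (1/2)^((799−549)/95.23) ≈ 2.107 μg/L.

2.1 μg/L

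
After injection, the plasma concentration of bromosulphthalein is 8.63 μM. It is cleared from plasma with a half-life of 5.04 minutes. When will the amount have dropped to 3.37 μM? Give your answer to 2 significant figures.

Fraction remaining = 3.37/8.63 ≈ 0.3905.
n = log₂(8.63/3.37) = ln(2.5608)/ln 2 ≈ 1.3566 half-lives.
t = n × t½ = 1.3566 × 5.04 ≈ 6.8373 minutes.

6.8 minutes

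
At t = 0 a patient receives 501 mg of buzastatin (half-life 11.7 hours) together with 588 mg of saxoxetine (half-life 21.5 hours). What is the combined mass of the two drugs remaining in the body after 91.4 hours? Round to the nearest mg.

buzastatin: 501 × (1/2)^(91.4/11.7) = 501 × (1/2)^7.812 ≈ 2.2295 mg.
saxoxetine: 588 × (1/2)^(91.4/21.5) = 588 × (1/2)^4.2512 ≈ 30.878 mg.
Total = 2.2295 + 30.878 ≈ 33.108 mg.

33 mg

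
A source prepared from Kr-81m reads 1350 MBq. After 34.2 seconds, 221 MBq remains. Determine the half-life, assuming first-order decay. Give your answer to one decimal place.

A/A₀ = 221/1350 ≈ 0.1637.
n = log₂(6.1086) ≈ 2.6108 half-lives elapsed in 34.2 seconds.
t½ = 34.2/2.6108 ≈ 13.099 seconds.

13.1 seconds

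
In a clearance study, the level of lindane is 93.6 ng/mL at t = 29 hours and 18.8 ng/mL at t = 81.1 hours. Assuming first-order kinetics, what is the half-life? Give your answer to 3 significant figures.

Over Δt = 81.1 − 29 = 52.1 hours, the level fell by a factor of 93.6/18.8 ≈ 4.9787.
n = log₂(4.9787) ≈ 2.3158 half-lives, so t½ = 52.1/2.3158 ≈ 22.498 hours.

22.5 hours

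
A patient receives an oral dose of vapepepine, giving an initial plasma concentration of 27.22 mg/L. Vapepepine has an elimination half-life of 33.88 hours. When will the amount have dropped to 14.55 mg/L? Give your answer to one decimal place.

30.6 hours

Fraction remaining = 14.55/27.22 ≈ 0.53453.
n = log₂(27.22/14.55) = ln(1.8708)/ln 2 ≈ 0.90365 half-lives.
t = n × t½ = 0.90365 × 33.88 ≈ 30.616 hours.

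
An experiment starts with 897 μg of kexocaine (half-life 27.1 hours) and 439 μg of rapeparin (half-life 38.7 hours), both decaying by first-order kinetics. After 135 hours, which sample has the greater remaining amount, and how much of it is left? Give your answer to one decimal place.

rapeparin, 39.1 μg

kexocaine: 897 × (1/2)^4.9815 ≈ 28.392 μg.
rapeparin: 439 × (1/2)^3.4884 ≈ 39.116 μg.
Rapeparin has more remaining, at ≈ 39.116 μg.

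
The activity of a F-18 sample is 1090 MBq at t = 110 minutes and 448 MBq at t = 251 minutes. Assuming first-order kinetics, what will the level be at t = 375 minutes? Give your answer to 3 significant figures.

Over Δt = 251 − 110 = 141 minutes, the level fell by a factor of 1090/448 ≈ 2.433.
n = log₂(2.433) ≈ 1.2828 half-lives, so t½ = 141/1.2828 ≈ 109.92 minutes.
From t = 251 to t = 375: 448 × (1/2)^((375−251)/109.92) ≈ 204.97 MBq.

205 MBq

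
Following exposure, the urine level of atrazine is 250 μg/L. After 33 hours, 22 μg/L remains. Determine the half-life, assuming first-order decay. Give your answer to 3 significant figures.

9.41 hours

A/A₀ = 22/250 ≈ 0.088.
n = log₂(11.364) ≈ 3.5064 half-lives elapsed in 33 hours.
t½ = 33/3.5064 ≈ 9.4115 hours.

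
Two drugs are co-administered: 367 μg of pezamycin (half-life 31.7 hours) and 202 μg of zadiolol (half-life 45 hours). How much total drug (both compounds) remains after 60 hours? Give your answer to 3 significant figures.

pezamycin: 367 × (1/2)^(60/31.7) = 367 × (1/2)^1.8927 ≈ 98.831 μg.
zadiolol: 202 × (1/2)^(60/45) = 202 × (1/2)^1.3333 ≈ 80.164 μg.
Total = 98.831 + 80.164 ≈ 178.99 μg.

179 μg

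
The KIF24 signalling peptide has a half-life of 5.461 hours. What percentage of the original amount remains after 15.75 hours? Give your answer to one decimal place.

n = 15.75/5.461 ≈ 2.8841 half-lives.
Fraction remaining = (1/2)^2.8841 ≈ 0.13546, i.e. 13.546%.

13.5%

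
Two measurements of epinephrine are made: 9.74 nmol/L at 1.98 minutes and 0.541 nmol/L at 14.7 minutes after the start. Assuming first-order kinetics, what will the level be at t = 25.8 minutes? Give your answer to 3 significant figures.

0.0434 nmol/L

Over Δt = 14.7 − 1.98 = 12.72 minutes, the level fell by a factor of 9.74/0.541 ≈ 18.004.
n = log₂(18.004) ≈ 4.1702 half-lives, so t½ = 12.72/4.1702 ≈ 3.0502 minutes.
From t = 14.7 to t = 25.8: 0.541 × (1/2)^((25.8−14.7)/3.0502) ≈ 0.043423 nmol/L.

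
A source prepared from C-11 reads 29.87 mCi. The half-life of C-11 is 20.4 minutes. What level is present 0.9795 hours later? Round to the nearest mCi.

Convert the elapsed time: 0.9795 hours = 58.77 minutes.
Number of half-lives: n = 58.77/20.4 ≈ 2.8809.
Remaining = 29.87 × (1/2)^2.8809 = 29.87 × 0.13576 ≈ 4.0551 mCi.

4 mCi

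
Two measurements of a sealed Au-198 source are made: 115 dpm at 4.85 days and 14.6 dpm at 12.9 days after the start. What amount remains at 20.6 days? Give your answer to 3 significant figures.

Over Δt = 12.9 − 4.85 = 8.05 days, the level fell by a factor of 115/14.6 ≈ 7.8767.
n = log₂(7.8767) ≈ 2.9776 half-lives, so t½ = 8.05/2.9776 ≈ 2.7035 days.
From t = 12.9 to t = 20.6: 14.6 × (1/2)^((20.6−12.9)/2.7035) ≈ 2.0276 dpm.

2.03 dpm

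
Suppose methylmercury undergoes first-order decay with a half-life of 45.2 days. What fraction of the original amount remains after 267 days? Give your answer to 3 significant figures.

n = 267/45.2 ≈ 5.9071 half-lives.
Fraction remaining = (1/2)^5.9071 ≈ 0.016664.

0.0167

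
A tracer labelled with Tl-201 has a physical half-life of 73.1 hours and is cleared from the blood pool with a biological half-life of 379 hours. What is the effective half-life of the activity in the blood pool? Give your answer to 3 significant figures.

1/t_eff = 1/t_phys + 1/t_biol = 1/73.1 + 1/379 = 0.016318 per hour.
t_eff = 73.1 × 379 / (73.1 + 379) ≈ 61.28 hours.

61.3 hours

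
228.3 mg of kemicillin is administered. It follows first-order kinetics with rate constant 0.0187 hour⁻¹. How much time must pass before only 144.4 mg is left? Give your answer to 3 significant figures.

t½ = ln 2 / λ = 0.69315 / 0.0187 ≈ 37.067 hours.
Fraction remaining = 144.4/228.3 ≈ 0.6325.
n = log₂(228.3/144.4) = ln(1.581)/ln 2 ≈ 0.66086 half-lives.
t = n × t½ = 0.66086 × 37.067 ≈ 24.496 hours.

24.5 hours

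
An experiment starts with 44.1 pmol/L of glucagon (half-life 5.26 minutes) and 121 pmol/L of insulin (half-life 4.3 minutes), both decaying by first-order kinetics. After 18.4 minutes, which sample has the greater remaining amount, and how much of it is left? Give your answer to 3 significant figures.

glucagon: 44.1 × (1/2)^3.4981 ≈ 3.9031 pmol/L.
insulin: 121 × (1/2)^4.2791 ≈ 6.2324 pmol/L.
Insulin has more remaining, at ≈ 6.2324 pmol/L.

insulin, 6.23 pmol/L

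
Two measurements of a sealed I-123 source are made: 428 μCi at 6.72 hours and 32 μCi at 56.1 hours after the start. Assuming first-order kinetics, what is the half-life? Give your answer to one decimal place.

Over Δt = 56.1 − 6.72 = 49.38 hours, the level fell by a factor of 428/32 ≈ 13.375.
n = log₂(13.375) ≈ 3.7415 half-lives, so t½ = 49.38/3.7415 ≈ 13.198 hours.

13.2 hours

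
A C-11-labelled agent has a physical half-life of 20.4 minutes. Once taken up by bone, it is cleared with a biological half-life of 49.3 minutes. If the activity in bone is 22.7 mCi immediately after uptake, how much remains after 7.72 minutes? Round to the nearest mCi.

16 mCi

1/t_eff = 1/t_phys + 1/t_biol = 1/20.4 + 1/49.3 = 0.069304 per minute.
t_eff = 20.4 × 49.3 / (20.4 + 49.3) ≈ 14.429 minutes.
Remaining = 22.7 × (1/2)^(7.72/14.429) = 22.7 × (1/2)^0.53502 ≈ 15.666 mCi.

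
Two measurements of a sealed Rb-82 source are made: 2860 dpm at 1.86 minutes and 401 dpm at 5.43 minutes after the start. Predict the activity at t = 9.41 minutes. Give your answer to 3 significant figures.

44.9 dpm

Over Δt = 5.43 − 1.86 = 3.57 minutes, the level fell by a factor of 2860/401 ≈ 7.1322.
n = log₂(7.1322) ≈ 2.8343 half-lives, so t½ = 3.57/2.8343 ≈ 1.2596 minutes.
From t = 5.43 to t = 9.41: 401 × (1/2)^((9.41−5.43)/1.2596) ≈ 44.868 dpm.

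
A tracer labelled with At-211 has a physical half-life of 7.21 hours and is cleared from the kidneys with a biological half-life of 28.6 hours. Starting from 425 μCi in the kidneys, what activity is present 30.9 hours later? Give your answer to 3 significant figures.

10.3 μCi

1/t_eff = 1/t_phys + 1/t_biol = 1/7.21 + 1/28.6 = 0.17366 per hour.
t_eff = 7.21 × 28.6 / (7.21 + 28.6) ≈ 5.7583 hours.
Remaining = 425 × (1/2)^(30.9/5.7583) = 425 × (1/2)^5.3661 ≈ 10.304 μCi.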